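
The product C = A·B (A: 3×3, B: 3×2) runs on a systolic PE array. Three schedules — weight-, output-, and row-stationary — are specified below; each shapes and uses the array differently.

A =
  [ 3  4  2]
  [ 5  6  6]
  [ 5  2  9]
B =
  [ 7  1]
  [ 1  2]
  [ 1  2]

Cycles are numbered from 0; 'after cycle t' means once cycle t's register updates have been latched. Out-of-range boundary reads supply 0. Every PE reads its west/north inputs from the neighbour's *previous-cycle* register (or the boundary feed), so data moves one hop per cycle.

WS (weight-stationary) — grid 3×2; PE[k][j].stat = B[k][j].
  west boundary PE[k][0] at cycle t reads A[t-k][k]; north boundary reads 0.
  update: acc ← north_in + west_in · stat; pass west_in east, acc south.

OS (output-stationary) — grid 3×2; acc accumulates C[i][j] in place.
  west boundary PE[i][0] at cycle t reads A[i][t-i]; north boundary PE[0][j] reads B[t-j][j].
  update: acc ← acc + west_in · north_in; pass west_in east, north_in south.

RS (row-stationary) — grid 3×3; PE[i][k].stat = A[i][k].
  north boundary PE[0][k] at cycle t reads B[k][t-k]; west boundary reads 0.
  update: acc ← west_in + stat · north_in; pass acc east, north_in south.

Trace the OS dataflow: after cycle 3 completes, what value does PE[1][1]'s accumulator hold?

OS 3×2: PE[1][1] cycle-by-cycle (with neighbour feeds):
  after 0 — PE[0][1] acc=0, pass-E 0, pass-S 0
  after 0 — PE[1][0] acc=0, pass-E 0, pass-S 0
  after 0 — PE[1][1] acc=0, pass-E 0, pass-S 0
  after 1 — PE[0][1] acc=3, pass-E 3, pass-S 1
  after 1 — PE[1][0] acc=35, pass-E 5, pass-S 7
  after 1 — PE[1][1] acc=0, pass-E 0, pass-S 0
  after 2 — PE[0][1] acc=11, pass-E 4, pass-S 2
  after 2 — PE[1][0] acc=41, pass-E 6, pass-S 1
  after 2 — PE[1][1] acc=5, pass-E 5, pass-S 1
  after 3 — PE[0][1] acc=15, pass-E 2, pass-S 2
  after 3 — PE[1][0] acc=47, pass-E 6, pass-S 1
  after 3 — PE[1][1] acc=17, pass-E 6, pass-S 2

PE[1][1].acc = 17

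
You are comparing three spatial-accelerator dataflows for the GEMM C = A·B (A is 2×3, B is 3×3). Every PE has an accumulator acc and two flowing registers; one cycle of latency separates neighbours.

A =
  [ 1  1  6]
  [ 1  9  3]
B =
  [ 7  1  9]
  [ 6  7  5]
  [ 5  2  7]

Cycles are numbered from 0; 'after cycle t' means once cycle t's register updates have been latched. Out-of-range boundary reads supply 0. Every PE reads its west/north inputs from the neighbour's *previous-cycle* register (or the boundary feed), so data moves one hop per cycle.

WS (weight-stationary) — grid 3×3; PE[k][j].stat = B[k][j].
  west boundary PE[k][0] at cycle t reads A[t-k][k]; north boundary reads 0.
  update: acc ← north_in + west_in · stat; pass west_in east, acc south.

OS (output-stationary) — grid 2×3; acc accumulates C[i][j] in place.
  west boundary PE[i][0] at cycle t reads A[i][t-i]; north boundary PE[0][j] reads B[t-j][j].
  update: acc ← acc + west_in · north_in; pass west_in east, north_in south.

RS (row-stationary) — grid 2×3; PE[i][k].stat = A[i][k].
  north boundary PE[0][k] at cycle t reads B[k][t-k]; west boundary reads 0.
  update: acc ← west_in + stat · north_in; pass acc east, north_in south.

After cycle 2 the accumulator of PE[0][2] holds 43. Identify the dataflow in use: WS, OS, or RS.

dataflow = RS

WS [3×3] PE[0][2] across cycles:
  @0  [0,2]  acc 0  |  →0  ↓0
  @1  [0,2]  acc 0  |  →0  ↓0
  @2  [0,2]  acc 9  |  →1  ↓9
OS [2×3] PE[0][2] across cycles:
  @0  [0,2]  acc 0  |  →0  ↓0
  @1  [0,2]  acc 0  |  →0  ↓0
  @2  [0,2]  acc 9  |  →1  ↓9
RS [2×3] PE[0][2] across cycles:
  @0  [0,2]  acc 0  |  →0  ↓0
  @1  [0,2]  acc 0  |  →0  ↓0
  @2  [0,2]  acc 43  |  →43  ↓5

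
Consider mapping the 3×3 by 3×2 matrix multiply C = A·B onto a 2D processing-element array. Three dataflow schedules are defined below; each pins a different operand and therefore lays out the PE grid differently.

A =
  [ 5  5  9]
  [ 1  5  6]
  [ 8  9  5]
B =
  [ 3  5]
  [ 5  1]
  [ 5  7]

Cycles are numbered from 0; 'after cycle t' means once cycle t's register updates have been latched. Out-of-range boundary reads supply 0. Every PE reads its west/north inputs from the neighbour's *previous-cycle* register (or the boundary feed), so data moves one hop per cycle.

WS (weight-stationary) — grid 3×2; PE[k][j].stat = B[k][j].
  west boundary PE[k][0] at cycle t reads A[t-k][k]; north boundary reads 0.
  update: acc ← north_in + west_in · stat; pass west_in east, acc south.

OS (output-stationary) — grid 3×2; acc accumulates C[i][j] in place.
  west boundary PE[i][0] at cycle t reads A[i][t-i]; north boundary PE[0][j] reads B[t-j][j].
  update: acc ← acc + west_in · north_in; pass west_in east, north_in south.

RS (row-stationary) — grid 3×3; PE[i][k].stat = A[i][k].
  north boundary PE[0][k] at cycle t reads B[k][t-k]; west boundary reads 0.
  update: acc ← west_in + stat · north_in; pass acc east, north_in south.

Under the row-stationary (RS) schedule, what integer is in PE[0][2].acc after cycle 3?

RS 3×3: PE[0][2] cycle-by-cycle (with neighbour feeds):
  @0  [0,1]  acc 0  |  →0  ↓0
  @0  [0,2]  acc 0  |  →0  ↓0
  @1  [0,1]  acc 40  |  →40  ↓5
  @1  [0,2]  acc 0  |  →0  ↓0
  @2  [0,1]  acc 30  |  →30  ↓1
  @2  [0,2]  acc 85  |  →85  ↓5
  @3  [0,1]  acc 0  |  →0  ↓0
  @3  [0,2]  acc 93  |  →93  ↓7

PE[0][2].acc = 93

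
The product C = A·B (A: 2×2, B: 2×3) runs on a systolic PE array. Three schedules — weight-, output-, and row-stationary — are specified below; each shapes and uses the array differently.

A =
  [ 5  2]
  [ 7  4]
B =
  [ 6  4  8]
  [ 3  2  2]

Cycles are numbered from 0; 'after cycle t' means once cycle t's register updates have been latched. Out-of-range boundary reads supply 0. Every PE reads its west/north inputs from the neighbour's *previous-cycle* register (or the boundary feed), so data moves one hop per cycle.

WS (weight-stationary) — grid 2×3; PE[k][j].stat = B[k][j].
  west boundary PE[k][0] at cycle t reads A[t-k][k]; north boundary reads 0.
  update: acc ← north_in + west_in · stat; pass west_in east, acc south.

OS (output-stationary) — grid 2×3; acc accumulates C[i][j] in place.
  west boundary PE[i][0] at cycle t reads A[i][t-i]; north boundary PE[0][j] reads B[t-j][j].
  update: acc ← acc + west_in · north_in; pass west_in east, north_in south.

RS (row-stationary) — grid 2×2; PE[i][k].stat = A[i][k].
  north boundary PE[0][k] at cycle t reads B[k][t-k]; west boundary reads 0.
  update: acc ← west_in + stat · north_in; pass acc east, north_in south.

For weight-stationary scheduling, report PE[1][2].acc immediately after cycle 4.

PE[1][2].acc = 64

WS (2×3). Following PE[1][2] plus its west/north inputs:
  [0] (0,2) acc=0 (h:0 v:0)
  [0] (1,1) acc=0 (h:0 v:0)
  [0] (1,2) acc=0 (h:0 v:0)
  [1] (0,2) acc=0 (h:0 v:0)
  [1] (1,1) acc=0 (h:0 v:0)
  [1] (1,2) acc=0 (h:0 v:0)
  [2] (0,2) acc=40 (h:5 v:40)
  [2] (1,1) acc=24 (h:2 v:24)
  [2] (1,2) acc=0 (h:0 v:0)
  [3] (0,2) acc=56 (h:7 v:56)
  [3] (1,1) acc=36 (h:4 v:36)
  [3] (1,2) acc=44 (h:2 v:44)
  [4] (0,2) acc=0 (h:0 v:0)
  [4] (1,1) acc=0 (h:0 v:0)
  [4] (1,2) acc=64 (h:4 v:64)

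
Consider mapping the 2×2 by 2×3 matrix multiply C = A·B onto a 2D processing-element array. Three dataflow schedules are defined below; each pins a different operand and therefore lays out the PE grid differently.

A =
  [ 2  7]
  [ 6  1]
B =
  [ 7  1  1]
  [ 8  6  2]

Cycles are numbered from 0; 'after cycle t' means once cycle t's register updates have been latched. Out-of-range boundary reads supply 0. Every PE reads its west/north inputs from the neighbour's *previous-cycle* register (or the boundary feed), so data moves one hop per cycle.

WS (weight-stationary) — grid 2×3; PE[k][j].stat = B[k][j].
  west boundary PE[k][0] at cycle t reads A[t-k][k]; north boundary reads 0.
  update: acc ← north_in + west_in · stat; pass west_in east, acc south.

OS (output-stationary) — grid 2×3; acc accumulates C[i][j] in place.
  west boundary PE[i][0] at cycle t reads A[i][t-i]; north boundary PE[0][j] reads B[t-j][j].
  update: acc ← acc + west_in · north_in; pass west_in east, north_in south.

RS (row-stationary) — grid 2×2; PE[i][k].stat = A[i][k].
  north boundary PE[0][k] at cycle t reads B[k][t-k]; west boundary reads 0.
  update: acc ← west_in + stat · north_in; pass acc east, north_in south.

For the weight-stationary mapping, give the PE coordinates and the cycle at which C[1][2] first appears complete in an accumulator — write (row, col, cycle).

(row, col, cycle) = (1, 2, 4)

WS: C[1][2] accumulates in PE[1][2]:
  0: (1,2).acc=0  regs=<0,0>
  1: (1,2).acc=0  regs=<0,0>
  2: (1,2).acc=0  regs=<0,0>
  3: (1,2).acc=16  regs=<7,16>
  4: (1,2).acc=8  regs=<1,8>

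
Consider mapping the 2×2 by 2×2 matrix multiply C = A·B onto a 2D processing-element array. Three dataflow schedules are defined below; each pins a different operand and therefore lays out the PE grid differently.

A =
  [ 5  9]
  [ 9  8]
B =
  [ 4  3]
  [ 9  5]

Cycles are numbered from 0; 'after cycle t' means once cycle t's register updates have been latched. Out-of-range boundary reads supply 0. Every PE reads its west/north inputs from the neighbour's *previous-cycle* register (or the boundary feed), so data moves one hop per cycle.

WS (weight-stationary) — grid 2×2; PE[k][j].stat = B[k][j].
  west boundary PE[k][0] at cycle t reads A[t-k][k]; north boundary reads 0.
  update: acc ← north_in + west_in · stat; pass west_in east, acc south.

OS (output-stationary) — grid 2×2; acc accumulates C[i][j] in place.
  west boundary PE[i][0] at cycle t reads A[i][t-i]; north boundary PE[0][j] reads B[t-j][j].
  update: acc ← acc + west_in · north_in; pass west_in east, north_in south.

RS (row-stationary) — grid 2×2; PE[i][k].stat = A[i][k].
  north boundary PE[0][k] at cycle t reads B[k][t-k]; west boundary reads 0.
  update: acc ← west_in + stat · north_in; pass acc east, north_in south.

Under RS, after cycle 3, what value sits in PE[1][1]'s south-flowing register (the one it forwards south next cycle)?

RS (2×2). Following PE[1][1] plus its west/north inputs:
  cycle 0: PE[0][1] → acc 0, east 0, south 0
  cycle 0: PE[1][0] → acc 0, east 0, south 0
  cycle 0: PE[1][1] → acc 0, east 0, south 0
  cycle 1: PE[0][1] → acc 101, east 101, south 9
  cycle 1: PE[1][0] → acc 36, east 36, south 4
  cycle 1: PE[1][1] → acc 0, east 0, south 0
  cycle 2: PE[0][1] → acc 60, east 60, south 5
  cycle 2: PE[1][0] → acc 27, east 27, south 3
  cycle 2: PE[1][1] → acc 108, east 108, south 9
  cycle 3: PE[0][1] → acc 0, east 0, south 0
  cycle 3: PE[1][0] → acc 0, east 0, south 0
  cycle 3: PE[1][1] → acc 67, east 67, south 5

register = 5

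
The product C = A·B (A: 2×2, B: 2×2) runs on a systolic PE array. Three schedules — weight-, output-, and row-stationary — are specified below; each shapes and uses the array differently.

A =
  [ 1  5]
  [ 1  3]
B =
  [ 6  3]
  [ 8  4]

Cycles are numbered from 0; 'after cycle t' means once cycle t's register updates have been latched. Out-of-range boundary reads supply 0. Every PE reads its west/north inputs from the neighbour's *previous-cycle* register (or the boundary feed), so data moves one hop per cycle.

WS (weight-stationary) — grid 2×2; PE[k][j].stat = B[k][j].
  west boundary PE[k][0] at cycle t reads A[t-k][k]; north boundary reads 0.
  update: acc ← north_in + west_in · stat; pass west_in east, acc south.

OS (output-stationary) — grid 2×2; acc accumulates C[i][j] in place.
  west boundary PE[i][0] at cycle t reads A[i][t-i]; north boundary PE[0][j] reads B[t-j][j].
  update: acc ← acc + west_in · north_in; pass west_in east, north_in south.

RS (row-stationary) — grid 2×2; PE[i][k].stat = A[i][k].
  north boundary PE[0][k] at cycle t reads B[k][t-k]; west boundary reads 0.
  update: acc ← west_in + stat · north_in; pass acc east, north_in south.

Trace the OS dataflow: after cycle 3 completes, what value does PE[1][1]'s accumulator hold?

PE[1][1].acc = 15

OS (2×2). Following PE[1][1] plus its west/north inputs:
  c0 r0c1: 0 / 0 / 0
  c0 r1c0: 0 / 0 / 0
  c0 r1c1: 0 / 0 / 0
  c1 r0c1: 3 / 1 / 3
  c1 r1c0: 6 / 1 / 6
  c1 r1c1: 0 / 0 / 0
  c2 r0c1: 23 / 5 / 4
  c2 r1c0: 30 / 3 / 8
  c2 r1c1: 3 / 1 / 3
  c3 r0c1: 23 / 0 / 0
  c3 r1c0: 30 / 0 / 0
  c3 r1c1: 15 / 3 / 4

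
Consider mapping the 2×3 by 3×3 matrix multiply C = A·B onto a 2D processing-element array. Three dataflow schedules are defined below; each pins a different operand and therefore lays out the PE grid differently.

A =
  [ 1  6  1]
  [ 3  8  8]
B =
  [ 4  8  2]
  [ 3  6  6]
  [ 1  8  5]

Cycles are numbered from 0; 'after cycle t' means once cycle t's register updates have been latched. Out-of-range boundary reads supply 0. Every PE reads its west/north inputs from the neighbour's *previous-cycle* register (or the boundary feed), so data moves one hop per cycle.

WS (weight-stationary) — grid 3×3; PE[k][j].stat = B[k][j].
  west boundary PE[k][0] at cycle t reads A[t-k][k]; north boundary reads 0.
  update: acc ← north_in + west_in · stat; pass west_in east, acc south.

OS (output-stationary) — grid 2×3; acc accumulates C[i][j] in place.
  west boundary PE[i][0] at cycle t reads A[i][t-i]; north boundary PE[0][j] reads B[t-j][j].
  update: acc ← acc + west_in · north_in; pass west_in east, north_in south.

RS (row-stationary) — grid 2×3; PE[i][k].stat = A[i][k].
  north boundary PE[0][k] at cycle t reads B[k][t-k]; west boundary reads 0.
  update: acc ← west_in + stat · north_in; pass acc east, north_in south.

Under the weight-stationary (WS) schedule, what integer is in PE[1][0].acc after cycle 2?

WS 3×3: PE[1][0] cycle-by-cycle (with neighbour feeds):
  step 0 · PE0,0: acc=4; fwd→1 fwd↓4
  step 0 · PE1,0: acc=0; fwd→0 fwd↓0
  step 1 · PE0,0: acc=12; fwd→3 fwd↓12
  step 1 · PE1,0: acc=22; fwd→6 fwd↓22
  step 2 · PE0,0: acc=0; fwd→0 fwd↓0
  step 2 · PE1,0: acc=36; fwd→8 fwd↓36

PE[1][0].acc = 36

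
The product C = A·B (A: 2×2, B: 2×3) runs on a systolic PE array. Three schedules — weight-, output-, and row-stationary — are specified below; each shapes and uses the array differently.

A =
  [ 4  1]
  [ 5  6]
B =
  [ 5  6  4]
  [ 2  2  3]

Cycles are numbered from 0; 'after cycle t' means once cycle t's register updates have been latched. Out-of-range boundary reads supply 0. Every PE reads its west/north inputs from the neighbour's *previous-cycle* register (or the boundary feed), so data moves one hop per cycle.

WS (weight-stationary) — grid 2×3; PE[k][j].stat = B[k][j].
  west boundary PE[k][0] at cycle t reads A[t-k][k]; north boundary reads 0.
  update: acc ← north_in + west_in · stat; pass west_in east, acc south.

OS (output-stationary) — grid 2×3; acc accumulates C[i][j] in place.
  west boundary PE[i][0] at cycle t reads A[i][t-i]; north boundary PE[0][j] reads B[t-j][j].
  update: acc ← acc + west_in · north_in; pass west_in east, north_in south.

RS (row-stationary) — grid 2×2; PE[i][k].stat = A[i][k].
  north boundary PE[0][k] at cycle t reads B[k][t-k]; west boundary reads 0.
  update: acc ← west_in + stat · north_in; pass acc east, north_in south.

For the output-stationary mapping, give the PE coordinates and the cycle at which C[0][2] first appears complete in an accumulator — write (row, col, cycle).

OS: C[0][2] accumulates in PE[0][2]:
  @0  [0,2]  acc 0  |  →0  ↓0
  @1  [0,2]  acc 0  |  →0  ↓0
  @2  [0,2]  acc 16  |  →4  ↓4
  @3  [0,2]  acc 19  |  →1  ↓3

(row, col, cycle) = (0, 2, 3)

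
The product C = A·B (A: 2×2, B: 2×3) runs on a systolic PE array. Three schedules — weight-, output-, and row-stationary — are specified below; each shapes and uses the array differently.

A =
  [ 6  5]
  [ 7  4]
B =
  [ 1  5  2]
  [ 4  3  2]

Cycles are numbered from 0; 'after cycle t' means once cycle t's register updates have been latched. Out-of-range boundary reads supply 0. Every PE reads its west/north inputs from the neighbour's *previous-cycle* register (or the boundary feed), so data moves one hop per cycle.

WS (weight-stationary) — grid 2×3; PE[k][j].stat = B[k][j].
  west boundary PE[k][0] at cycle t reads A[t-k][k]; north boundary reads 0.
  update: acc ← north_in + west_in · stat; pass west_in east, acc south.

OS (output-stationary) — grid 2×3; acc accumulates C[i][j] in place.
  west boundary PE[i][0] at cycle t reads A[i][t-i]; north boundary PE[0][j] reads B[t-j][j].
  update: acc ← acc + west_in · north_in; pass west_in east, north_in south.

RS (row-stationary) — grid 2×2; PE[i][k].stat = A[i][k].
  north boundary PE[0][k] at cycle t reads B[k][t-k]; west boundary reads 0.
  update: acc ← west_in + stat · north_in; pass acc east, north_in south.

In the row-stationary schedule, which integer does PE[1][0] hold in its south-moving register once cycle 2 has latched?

register = 5

Tracing RS — 2×2 array, target PE[1][0]:
  [0] (0,0) acc=6 (h:6 v:1)
  [0] (1,0) acc=0 (h:0 v:0)
  [1] (0,0) acc=30 (h:30 v:5)
  [1] (1,0) acc=7 (h:7 v:1)
  [2] (0,0) acc=12 (h:12 v:2)
  [2] (1,0) acc=35 (h:35 v:5)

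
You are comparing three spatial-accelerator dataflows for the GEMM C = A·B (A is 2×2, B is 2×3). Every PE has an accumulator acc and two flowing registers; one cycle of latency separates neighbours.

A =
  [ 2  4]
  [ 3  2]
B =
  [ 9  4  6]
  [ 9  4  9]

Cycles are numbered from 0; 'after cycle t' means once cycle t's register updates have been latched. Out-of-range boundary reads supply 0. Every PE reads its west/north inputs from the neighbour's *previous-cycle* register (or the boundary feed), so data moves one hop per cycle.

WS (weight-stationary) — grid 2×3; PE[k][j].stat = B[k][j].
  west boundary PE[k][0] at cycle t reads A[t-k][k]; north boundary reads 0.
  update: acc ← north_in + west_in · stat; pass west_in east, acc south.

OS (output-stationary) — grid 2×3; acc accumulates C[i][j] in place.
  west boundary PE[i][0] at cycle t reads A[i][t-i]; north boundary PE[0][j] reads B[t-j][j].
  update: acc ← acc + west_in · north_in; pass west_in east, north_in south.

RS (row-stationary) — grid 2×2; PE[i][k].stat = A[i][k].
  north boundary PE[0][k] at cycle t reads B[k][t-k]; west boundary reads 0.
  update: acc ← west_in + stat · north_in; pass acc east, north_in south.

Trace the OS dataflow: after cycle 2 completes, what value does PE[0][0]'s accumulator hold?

PE[0][0].acc = 54

Tracing OS — 2×3 array, target PE[0][0]:
  c0 r0c0: 18 / 2 / 9
  c1 r0c0: 54 / 4 / 9
  c2 r0c0: 54 / 0 / 0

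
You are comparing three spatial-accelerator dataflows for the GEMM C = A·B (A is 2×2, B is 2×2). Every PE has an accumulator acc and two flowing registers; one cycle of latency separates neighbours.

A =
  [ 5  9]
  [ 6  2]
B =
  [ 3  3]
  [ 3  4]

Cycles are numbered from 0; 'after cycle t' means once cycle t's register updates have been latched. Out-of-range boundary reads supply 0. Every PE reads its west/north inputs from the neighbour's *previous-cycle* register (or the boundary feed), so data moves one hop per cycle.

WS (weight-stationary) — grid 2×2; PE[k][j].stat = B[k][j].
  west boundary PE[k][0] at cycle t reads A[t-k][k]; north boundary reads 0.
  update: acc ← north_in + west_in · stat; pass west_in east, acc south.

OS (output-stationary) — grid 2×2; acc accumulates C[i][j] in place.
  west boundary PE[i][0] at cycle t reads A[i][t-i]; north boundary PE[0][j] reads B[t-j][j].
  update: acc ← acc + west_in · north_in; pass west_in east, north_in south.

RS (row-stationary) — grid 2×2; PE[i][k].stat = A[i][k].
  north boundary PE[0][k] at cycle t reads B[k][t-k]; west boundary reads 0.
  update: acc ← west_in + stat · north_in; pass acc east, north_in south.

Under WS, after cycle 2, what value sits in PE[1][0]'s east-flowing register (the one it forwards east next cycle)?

WS 2×2: PE[1][0] cycle-by-cycle (with neighbour feeds):
  [0] (0,0) acc=15 (h:5 v:15)
  [0] (1,0) acc=0 (h:0 v:0)
  [1] (0,0) acc=18 (h:6 v:18)
  [1] (1,0) acc=42 (h:9 v:42)
  [2] (0,0) acc=0 (h:0 v:0)
  [2] (1,0) acc=24 (h:2 v:24)

register = 2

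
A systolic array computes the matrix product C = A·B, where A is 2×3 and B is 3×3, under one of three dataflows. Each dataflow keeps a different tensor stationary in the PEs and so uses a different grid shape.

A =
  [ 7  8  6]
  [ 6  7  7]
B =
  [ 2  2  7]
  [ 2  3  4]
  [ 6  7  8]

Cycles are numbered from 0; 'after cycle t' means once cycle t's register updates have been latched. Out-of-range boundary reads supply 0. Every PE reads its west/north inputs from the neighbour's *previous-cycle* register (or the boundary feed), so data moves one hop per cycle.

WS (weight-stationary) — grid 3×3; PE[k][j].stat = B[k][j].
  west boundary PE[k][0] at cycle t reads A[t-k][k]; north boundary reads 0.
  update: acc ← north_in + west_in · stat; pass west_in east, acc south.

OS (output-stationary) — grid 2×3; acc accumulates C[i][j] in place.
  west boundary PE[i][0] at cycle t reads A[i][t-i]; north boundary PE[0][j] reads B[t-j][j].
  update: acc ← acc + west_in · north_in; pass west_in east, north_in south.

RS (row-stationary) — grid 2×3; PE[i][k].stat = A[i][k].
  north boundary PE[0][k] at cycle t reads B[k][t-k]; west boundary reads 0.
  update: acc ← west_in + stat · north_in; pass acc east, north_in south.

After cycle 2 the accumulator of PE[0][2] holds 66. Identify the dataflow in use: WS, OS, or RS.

dataflow = RS

— WS: 3×3; PE[0][2] trace:
  0: (0,2).acc=0  regs=<0,0>
  1: (0,2).acc=0  regs=<0,0>
  2: (0,2).acc=49  regs=<7,49>
— OS: 2×3; PE[0][2] trace:
  0: (0,2).acc=0  regs=<0,0>
  1: (0,2).acc=0  regs=<0,0>
  2: (0,2).acc=49  regs=<7,7>
— RS: 2×3; PE[0][2] trace:
  0: (0,2).acc=0  regs=<0,0>
  1: (0,2).acc=0  regs=<0,0>
  2: (0,2).acc=66  regs=<66,6>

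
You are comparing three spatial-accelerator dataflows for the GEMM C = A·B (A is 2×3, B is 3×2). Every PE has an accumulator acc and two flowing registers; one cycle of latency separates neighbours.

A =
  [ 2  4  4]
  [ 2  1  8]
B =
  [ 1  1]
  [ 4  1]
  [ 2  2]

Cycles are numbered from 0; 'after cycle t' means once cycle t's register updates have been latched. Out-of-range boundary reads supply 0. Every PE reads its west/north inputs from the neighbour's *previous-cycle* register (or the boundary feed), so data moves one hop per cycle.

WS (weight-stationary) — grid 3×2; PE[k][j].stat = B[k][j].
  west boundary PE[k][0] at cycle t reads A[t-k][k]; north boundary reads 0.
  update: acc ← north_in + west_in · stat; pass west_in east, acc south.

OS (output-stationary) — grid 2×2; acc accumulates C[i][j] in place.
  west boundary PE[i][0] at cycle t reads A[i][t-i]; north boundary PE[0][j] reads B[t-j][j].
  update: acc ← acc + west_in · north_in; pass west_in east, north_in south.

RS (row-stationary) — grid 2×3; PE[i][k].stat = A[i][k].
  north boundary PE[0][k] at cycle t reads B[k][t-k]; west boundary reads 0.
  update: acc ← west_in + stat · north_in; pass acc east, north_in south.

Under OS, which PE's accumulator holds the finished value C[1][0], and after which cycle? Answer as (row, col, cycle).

OS: C[1][0] accumulates in PE[1][0]:
  step 0 · PE1,0: acc=0; fwd→0 fwd↓0
  step 1 · PE1,0: acc=2; fwd→2 fwd↓1
  step 2 · PE1,0: acc=6; fwd→1 fwd↓4
  step 3 · PE1,0: acc=22; fwd→8 fwd↓2

(row, col, cycle) = (1, 0, 3)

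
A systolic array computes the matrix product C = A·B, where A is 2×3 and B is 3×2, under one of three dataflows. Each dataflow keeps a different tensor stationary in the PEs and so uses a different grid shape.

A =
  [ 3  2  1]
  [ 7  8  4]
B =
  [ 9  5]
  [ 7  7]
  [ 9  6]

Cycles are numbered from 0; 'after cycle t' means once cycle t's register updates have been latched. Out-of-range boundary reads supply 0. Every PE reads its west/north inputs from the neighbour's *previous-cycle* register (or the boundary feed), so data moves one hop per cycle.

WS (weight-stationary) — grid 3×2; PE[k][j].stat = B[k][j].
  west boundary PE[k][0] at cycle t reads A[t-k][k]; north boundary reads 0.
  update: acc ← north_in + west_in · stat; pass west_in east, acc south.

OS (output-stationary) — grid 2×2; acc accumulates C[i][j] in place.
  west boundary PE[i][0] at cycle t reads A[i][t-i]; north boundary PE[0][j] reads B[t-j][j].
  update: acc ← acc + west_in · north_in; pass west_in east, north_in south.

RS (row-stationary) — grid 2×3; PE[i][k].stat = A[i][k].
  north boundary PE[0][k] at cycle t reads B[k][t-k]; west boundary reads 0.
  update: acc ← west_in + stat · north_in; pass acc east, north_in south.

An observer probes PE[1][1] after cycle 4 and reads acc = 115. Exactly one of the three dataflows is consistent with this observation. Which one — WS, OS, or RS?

dataflow = OS

WS (3×2 grid), PE[1][1]:
  0: (1,1).acc=0  regs=<0,0>
  1: (1,1).acc=0  regs=<0,0>
  2: (1,1).acc=29  regs=<2,29>
  3: (1,1).acc=91  regs=<8,91>
  4: (1,1).acc=0  regs=<0,0>
OS (2×2 grid), PE[1][1]:
  0: (1,1).acc=0  regs=<0,0>
  1: (1,1).acc=0  regs=<0,0>
  2: (1,1).acc=35  regs=<7,5>
  3: (1,1).acc=91  regs=<8,7>
  4: (1,1).acc=115  regs=<4,6>
RS (2×3 grid), PE[1][1]:
  0: (1,1).acc=0  regs=<0,0>
  1: (1,1).acc=0  regs=<0,0>
  2: (1,1).acc=119  regs=<119,7>
  3: (1,1).acc=91  regs=<91,7>
  4: (1,1).acc=0  regs=<0,0>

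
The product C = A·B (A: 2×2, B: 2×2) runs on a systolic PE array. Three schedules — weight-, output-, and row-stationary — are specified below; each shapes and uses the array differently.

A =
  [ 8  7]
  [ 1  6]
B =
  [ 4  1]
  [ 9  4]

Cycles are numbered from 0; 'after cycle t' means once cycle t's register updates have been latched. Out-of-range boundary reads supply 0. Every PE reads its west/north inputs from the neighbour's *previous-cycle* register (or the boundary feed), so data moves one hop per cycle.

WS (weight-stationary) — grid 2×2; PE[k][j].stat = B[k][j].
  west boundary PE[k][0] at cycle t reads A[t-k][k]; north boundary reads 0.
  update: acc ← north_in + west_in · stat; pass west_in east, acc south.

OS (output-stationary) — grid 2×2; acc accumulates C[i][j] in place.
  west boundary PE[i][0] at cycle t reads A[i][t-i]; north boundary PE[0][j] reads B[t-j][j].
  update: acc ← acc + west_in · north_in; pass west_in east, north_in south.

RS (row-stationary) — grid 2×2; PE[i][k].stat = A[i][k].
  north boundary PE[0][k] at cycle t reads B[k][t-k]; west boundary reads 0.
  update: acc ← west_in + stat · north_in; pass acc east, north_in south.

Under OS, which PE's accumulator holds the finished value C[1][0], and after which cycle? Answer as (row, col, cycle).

(row, col, cycle) = (1, 0, 2)

Under OS, C[1][0] lands at PE[1][0]:
  step 0 · PE1,0: acc=0; fwd→0 fwd↓0
  step 1 · PE1,0: acc=4; fwd→1 fwd↓4
  step 2 · PE1,0: acc=58; fwd→6 fwd↓9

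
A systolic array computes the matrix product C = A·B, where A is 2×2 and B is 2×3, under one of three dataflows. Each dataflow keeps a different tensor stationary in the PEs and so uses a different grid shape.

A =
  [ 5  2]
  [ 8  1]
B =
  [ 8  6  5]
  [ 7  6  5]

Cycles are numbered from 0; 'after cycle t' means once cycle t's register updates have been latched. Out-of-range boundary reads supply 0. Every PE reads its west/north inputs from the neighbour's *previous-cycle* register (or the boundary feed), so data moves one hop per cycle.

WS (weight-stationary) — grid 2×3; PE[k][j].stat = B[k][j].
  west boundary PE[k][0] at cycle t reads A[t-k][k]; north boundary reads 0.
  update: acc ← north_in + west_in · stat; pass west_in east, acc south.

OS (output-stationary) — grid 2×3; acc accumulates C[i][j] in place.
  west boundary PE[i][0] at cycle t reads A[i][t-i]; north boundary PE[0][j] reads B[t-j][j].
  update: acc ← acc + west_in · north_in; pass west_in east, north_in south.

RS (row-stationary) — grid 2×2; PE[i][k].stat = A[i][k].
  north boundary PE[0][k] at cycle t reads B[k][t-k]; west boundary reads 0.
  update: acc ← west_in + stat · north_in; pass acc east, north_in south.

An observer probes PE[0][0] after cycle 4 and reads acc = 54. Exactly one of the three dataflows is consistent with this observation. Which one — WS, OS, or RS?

WS [2×3] PE[0][0] across cycles:
  step 0 · PE0,0: acc=40; fwd→5 fwd↓40
  step 1 · PE0,0: acc=64; fwd→8 fwd↓64
  step 2 · PE0,0: acc=0; fwd→0 fwd↓0
  step 3 · PE0,0: acc=0; fwd→0 fwd↓0
  step 4 · PE0,0: acc=0; fwd→0 fwd↓0
OS [2×3] PE[0][0] across cycles:
  step 0 · PE0,0: acc=40; fwd→5 fwd↓8
  step 1 · PE0,0: acc=54; fwd→2 fwd↓7
  step 2 · PE0,0: acc=54; fwd→0 fwd↓0
  step 3 · PE0,0: acc=54; fwd→0 fwd↓0
  step 4 · PE0,0: acc=54; fwd→0 fwd↓0
RS [2×2] PE[0][0] across cycles:
  step 0 · PE0,0: acc=40; fwd→40 fwd↓8
  step 1 · PE0,0: acc=30; fwd→30 fwd↓6
  step 2 · PE0,0: acc=25; fwd→25 fwd↓5
  step 3 · PE0,0: acc=0; fwd→0 fwd↓0
  step 4 · PE0,0: acc=0; fwd→0 fwd↓0

dataflow = OS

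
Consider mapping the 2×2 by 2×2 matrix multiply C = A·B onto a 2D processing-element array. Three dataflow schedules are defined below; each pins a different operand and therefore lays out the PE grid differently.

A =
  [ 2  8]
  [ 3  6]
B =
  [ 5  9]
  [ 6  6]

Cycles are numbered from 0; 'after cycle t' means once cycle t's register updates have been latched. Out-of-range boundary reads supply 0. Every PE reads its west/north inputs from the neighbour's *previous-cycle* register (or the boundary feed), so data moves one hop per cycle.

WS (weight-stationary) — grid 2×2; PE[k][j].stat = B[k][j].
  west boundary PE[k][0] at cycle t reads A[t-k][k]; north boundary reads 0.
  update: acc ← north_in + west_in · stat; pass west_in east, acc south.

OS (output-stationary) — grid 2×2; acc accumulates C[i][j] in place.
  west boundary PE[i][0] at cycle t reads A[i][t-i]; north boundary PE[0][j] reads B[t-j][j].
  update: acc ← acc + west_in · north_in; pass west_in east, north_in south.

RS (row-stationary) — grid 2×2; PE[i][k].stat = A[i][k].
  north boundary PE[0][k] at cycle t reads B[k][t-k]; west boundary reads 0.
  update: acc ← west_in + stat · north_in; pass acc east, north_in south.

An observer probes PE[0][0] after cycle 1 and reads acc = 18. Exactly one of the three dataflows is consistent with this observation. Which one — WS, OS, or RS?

WS [2×2] PE[0][0] across cycles:
  t=0 PE[0][0]: acc=10 h=2 v=10
  t=1 PE[0][0]: acc=15 h=3 v=15
OS [2×2] PE[0][0] across cycles:
  t=0 PE[0][0]: acc=10 h=2 v=5
  t=1 PE[0][0]: acc=58 h=8 v=6
RS [2×2] PE[0][0] across cycles:
  t=0 PE[0][0]: acc=10 h=10 v=5
  t=1 PE[0][0]: acc=18 h=18 v=9

dataflow = RS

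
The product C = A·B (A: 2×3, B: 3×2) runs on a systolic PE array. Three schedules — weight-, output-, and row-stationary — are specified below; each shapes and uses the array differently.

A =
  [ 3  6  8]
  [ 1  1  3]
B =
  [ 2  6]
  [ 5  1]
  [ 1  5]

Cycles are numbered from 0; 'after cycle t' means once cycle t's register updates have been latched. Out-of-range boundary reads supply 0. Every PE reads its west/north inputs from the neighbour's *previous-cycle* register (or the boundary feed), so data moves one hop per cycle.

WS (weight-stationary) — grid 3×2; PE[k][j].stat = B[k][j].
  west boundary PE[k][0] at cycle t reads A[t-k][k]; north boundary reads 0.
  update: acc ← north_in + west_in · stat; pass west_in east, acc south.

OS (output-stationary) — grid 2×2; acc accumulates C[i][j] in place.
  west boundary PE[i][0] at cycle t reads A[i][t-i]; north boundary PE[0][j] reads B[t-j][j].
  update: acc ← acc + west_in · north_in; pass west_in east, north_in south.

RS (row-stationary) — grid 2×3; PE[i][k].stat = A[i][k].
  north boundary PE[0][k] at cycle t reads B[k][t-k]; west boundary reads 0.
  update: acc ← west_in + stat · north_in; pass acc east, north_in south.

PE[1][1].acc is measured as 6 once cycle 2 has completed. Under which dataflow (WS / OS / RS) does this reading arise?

dataflow = OS

WS (3×2 grid), PE[1][1]:
  cycle 0: PE[1][1] → acc 0, east 0, south 0
  cycle 1: PE[1][1] → acc 0, east 0, south 0
  cycle 2: PE[1][1] → acc 24, east 6, south 24
OS (2×2 grid), PE[1][1]:
  cycle 0: PE[1][1] → acc 0, east 0, south 0
  cycle 1: PE[1][1] → acc 0, east 0, south 0
  cycle 2: PE[1][1] → acc 6, east 1, south 6
RS (2×3 grid), PE[1][1]:
  cycle 0: PE[1][1] → acc 0, east 0, south 0
  cycle 1: PE[1][1] → acc 0, east 0, south 0
  cycle 2: PE[1][1] → acc 7, east 7, south 5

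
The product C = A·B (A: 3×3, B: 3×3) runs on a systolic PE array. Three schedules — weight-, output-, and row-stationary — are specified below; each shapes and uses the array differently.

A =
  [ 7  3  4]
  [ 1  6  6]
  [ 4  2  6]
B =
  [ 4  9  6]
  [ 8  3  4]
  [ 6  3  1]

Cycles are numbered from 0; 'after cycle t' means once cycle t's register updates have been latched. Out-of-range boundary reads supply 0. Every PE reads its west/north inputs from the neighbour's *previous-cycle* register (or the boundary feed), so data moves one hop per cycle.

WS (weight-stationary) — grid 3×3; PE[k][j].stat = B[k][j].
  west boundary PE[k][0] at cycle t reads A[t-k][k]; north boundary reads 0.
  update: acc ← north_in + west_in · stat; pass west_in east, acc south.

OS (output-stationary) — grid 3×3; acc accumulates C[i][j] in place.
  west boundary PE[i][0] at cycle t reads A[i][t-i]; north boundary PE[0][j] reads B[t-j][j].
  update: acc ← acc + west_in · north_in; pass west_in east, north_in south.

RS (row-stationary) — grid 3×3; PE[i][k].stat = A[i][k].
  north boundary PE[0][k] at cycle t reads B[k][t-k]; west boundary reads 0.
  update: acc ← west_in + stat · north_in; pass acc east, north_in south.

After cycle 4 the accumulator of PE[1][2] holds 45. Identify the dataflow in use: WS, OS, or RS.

dataflow = RS

WS [3×3] PE[1][2] across cycles:
  [0] (1,2) acc=0 (h:0 v:0)
  [1] (1,2) acc=0 (h:0 v:0)
  [2] (1,2) acc=0 (h:0 v:0)
  [3] (1,2) acc=54 (h:3 v:54)
  [4] (1,2) acc=30 (h:6 v:30)
OS [3×3] PE[1][2] across cycles:
  [0] (1,2) acc=0 (h:0 v:0)
  [1] (1,2) acc=0 (h:0 v:0)
  [2] (1,2) acc=0 (h:0 v:0)
  [3] (1,2) acc=6 (h:1 v:6)
  [4] (1,2) acc=30 (h:6 v:4)
RS [3×3] PE[1][2] across cycles:
  [0] (1,2) acc=0 (h:0 v:0)
  [1] (1,2) acc=0 (h:0 v:0)
  [2] (1,2) acc=0 (h:0 v:0)
  [3] (1,2) acc=88 (h:88 v:6)
  [4] (1,2) acc=45 (h:45 v:3)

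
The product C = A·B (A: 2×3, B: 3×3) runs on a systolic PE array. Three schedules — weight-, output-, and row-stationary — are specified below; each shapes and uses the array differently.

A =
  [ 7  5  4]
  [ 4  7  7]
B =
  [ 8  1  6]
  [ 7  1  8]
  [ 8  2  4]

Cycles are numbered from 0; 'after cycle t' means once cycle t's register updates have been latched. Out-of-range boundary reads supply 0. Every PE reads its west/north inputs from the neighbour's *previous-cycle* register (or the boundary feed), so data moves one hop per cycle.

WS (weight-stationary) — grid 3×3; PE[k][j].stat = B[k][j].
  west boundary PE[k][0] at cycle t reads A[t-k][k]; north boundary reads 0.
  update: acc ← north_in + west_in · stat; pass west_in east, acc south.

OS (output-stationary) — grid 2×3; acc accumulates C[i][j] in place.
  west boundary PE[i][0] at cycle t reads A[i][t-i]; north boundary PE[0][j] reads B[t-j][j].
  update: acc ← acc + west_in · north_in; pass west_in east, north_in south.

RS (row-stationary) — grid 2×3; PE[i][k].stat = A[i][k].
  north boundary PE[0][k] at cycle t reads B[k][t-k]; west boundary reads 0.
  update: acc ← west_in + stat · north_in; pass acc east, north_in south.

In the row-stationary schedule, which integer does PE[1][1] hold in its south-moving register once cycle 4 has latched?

register = 8

RS (2×3). Following PE[1][1] plus its west/north inputs:
  0: (0,1).acc=0  regs=<0,0>
  0: (1,0).acc=0  regs=<0,0>
  0: (1,1).acc=0  regs=<0,0>
  1: (0,1).acc=91  regs=<91,7>
  1: (1,0).acc=32  regs=<32,8>
  1: (1,1).acc=0  regs=<0,0>
  2: (0,1).acc=12  regs=<12,1>
  2: (1,0).acc=4  regs=<4,1>
  2: (1,1).acc=81  regs=<81,7>
  3: (0,1).acc=82  regs=<82,8>
  3: (1,0).acc=24  regs=<24,6>
  3: (1,1).acc=11  regs=<11,1>
  4: (0,1).acc=0  regs=<0,0>
  4: (1,0).acc=0  regs=<0,0>
  4: (1,1).acc=80  regs=<80,8>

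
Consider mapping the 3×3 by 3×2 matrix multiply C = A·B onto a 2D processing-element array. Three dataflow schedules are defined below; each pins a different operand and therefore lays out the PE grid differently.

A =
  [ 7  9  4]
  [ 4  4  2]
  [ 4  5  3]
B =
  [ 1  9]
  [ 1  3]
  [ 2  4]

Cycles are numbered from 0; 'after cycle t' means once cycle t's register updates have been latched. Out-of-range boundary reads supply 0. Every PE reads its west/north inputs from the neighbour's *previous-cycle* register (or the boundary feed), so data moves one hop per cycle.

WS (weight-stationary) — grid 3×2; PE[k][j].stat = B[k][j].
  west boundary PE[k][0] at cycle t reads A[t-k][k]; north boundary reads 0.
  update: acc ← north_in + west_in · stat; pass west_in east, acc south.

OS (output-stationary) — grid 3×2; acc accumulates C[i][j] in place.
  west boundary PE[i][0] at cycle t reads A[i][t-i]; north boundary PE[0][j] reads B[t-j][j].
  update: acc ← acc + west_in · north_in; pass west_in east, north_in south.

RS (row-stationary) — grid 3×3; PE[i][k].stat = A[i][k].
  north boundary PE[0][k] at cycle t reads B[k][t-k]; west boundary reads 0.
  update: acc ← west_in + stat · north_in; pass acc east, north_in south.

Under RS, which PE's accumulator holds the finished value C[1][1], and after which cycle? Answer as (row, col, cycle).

(row, col, cycle) = (1, 2, 4)

RS — PE[1][2] is where C[1][1] collects:
  @0  [1,2]  acc 0  |  →0  ↓0
  @1  [1,2]  acc 0  |  →0  ↓0
  @2  [1,2]  acc 0  |  →0  ↓0
  @3  [1,2]  acc 12  |  →12  ↓2
  @4  [1,2]  acc 56  |  →56  ↓4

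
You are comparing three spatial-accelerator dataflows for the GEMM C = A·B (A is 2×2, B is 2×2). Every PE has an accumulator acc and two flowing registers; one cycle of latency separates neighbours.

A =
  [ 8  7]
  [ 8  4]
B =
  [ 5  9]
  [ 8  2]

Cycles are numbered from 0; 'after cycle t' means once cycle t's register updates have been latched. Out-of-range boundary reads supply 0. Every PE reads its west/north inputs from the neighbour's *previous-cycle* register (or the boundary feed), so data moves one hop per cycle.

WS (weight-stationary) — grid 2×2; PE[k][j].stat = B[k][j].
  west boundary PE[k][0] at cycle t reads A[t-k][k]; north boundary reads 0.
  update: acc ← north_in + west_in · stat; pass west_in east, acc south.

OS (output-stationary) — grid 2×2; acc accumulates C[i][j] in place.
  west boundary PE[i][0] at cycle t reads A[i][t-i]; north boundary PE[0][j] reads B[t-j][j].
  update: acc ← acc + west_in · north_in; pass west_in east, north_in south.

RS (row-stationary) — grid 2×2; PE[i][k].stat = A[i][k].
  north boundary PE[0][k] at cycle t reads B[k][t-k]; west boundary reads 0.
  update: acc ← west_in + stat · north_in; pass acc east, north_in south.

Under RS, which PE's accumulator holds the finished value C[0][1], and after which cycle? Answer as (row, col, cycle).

(row, col, cycle) = (0, 1, 2)

RS: C[0][1] accumulates in PE[0][1]:
  [0] (0,1) acc=0 (h:0 v:0)
  [1] (0,1) acc=96 (h:96 v:8)
  [2] (0,1) acc=86 (h:86 v:2)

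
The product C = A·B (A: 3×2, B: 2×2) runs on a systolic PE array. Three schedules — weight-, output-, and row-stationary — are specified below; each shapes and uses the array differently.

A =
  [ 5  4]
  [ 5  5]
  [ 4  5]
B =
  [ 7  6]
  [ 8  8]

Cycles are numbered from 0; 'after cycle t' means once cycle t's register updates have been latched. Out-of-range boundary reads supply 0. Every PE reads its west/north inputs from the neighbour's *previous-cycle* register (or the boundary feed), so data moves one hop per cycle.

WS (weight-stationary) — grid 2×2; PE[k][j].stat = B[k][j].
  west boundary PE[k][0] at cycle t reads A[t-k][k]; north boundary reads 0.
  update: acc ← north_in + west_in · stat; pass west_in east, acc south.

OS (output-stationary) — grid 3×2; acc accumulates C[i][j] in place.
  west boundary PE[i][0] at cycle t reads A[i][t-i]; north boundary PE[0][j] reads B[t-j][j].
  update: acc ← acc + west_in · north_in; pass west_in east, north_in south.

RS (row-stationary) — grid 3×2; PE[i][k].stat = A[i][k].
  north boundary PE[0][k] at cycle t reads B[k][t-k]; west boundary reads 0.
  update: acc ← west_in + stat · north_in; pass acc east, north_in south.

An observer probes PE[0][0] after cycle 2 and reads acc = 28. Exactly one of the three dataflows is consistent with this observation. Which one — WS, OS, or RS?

dataflow = WS

Under WS (2×2), PE[0][0]:
  cycle 0: PE[0][0] → acc 35, east 5, south 35
  cycle 1: PE[0][0] → acc 35, east 5, south 35
  cycle 2: PE[0][0] → acc 28, east 4, south 28
Under OS (3×2), PE[0][0]:
  cycle 0: PE[0][0] → acc 35, east 5, south 7
  cycle 1: PE[0][0] → acc 67, east 4, south 8
  cycle 2: PE[0][0] → acc 67, east 0, south 0
Under RS (3×2), PE[0][0]:
  cycle 0: PE[0][0] → acc 35, east 35, south 7
  cycle 1: PE[0][0] → acc 30, east 30, south 6
  cycle 2: PE[0][0] → acc 0, east 0, south 0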